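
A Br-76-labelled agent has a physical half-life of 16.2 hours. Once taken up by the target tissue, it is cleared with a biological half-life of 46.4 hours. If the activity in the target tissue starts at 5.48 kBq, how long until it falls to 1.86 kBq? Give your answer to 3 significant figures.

1/t_eff = 1/t_phys + 1/t_biol = 1/16.2 + 1/46.4 = 0.08328 per hour.
t_eff = 16.2 × 46.4 / (16.2 + 46.4) ≈ 12.008 hours.
n = log₂(5.48/1.86) ≈ 1.5589; t = 1.5589 × 12.008 ≈ 18.718 hours.

18.7 hours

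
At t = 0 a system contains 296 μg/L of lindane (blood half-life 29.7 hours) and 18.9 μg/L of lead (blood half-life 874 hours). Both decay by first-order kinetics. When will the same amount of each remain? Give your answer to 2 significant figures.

Set 296·(1/2)^(t/29.7) = 18.9·(1/2)^(t/874).
Taking log₂: log₂(296/18.9) = t·(1/29.7 − 1/874).
log₂(15.661) = 3.9691; 1/29.7 − 1/874 = 0.032526.
t = 3.9691 / 0.032526 ≈ 122.03 hours.

120 hours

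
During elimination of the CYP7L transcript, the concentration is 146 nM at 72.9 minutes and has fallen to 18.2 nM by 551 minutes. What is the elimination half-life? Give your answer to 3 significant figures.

159 minutes

Over Δt = 551 − 72.9 = 478.1 minutes, the level fell by a factor of 146/18.2 ≈ 8.022.
n = log₂(8.022) ≈ 3.004 half-lives, so t½ = 478.1/3.004 ≈ 159.16 minutes.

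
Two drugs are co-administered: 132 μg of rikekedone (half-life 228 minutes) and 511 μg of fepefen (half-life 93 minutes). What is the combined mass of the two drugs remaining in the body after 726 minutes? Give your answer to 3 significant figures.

rikekedone: 132 × (1/2)^(726/228) = 132 × (1/2)^3.1842 ≈ 14.522 μg.
fepefen: 511 × (1/2)^(726/93) = 511 × (1/2)^7.8065 ≈ 2.2827 μg.
Total = 14.522 + 2.2827 ≈ 16.805 μg.

16.8 μg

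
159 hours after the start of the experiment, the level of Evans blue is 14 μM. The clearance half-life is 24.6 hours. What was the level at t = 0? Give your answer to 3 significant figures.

Number of half-lives elapsed: n = 159/24.6 ≈ 6.4634.
A₀ = A × 2^n = 14 × 2^6.4634 = 14 × 88.243 ≈ 1235.4 μM.

1240 μM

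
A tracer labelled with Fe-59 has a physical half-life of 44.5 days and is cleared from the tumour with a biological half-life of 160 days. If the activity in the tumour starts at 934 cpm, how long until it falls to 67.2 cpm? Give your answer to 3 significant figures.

1/t_eff = 1/t_phys + 1/t_biol = 1/44.5 + 1/160 = 0.028722 per day.
t_eff = 44.5 × 160 / (44.5 + 160) ≈ 34.817 days.
n = log₂(934/67.2) ≈ 3.7969; t = 3.7969 × 34.817 ≈ 132.19 days.

132 days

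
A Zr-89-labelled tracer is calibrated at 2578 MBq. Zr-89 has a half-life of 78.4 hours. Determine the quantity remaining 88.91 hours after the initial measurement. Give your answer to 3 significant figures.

1170 MBq

Number of half-lives: n = 88.91/78.4 ≈ 1.1341.
Remaining = 2578 × (1/2)^1.1341 = 2578 × 0.45563 ≈ 1174.6 MBq.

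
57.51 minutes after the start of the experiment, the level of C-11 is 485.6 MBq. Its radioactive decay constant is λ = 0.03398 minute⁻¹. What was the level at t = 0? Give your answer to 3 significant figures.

3430 MBq

t½ = ln 2 / λ = 0.69315 / 0.03398 ≈ 20.399 minutes.
Number of half-lives elapsed: n = 57.51/20.399 ≈ 2.8193.
A₀ = A × 2^n = 485.6 × 2^2.8193 = 485.6 × 7.0582 ≈ 3427.5 MBq.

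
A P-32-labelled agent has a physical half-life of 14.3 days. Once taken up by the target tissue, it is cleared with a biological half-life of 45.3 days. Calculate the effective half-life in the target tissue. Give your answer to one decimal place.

1/t_eff = 1/t_phys + 1/t_biol = 1/14.3 + 1/45.3 = 0.092005 per day.
t_eff = 14.3 × 45.3 / (14.3 + 45.3) ≈ 10.869 days.

10.9 days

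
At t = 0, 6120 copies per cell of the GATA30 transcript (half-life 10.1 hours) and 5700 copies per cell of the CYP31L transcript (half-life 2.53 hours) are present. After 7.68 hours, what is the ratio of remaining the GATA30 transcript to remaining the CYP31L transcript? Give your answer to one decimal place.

GATA30 transcript: 6120 × (1/2)^(7.68/10.1) = 6120 × (1/2)^0.7604 ≈ 3612.8 copies per cell.
CYP31L transcript: 5700 × (1/2)^(7.68/2.53) = 5700 × (1/2)^3.0356 ≈ 695.15 copies per cell.
Ratio ≈ 3612.8 / 695.15 ≈ 5.1972.

5.2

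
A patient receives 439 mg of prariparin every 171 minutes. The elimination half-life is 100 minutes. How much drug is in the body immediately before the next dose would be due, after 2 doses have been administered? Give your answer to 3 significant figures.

175 mg

The 2 doses were given 342, 171 minutes ago.
Total = 439·(1/2)^(342/100) + 439·(1/2)^(171/100)
      = 41.015 + 134.18 ≈ 175.2 mg.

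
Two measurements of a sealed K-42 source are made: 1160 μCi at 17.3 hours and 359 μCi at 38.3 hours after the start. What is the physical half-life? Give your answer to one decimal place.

12.4 hours

Over Δt = 38.3 − 17.3 = 21 hours, the level fell by a factor of 1160/359 ≈ 3.2312.
n = log₂(3.2312) ≈ 1.6921 half-lives, so t½ = 21/1.6921 ≈ 12.411 hours.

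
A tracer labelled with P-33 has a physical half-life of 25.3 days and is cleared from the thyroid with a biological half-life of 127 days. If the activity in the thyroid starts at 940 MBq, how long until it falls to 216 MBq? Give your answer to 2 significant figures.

45 days

1/t_eff = 1/t_phys + 1/t_biol = 1/25.3 + 1/127 = 0.0474 per day.
t_eff = 25.3 × 127 / (25.3 + 127) ≈ 21.097 days.
n = log₂(940/216) ≈ 2.1216; t = 2.1216 × 21.097 ≈ 44.76 days.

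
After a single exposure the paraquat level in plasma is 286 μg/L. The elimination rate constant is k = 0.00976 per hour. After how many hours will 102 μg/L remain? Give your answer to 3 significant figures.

t½ = ln 2 / k = 0.69315 / 0.00976 ≈ 71.019 hours.
Fraction remaining = 102/286 ≈ 0.35664.
n = log₂(286/102) = ln(2.8039)/ln 2 ≈ 1.4874 half-lives.
t = n × t½ = 1.4874 × 71.019 ≈ 105.64 hours.

106 hours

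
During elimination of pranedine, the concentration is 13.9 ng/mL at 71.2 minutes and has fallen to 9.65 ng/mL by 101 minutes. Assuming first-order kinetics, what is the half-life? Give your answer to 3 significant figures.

56.6 minutes

Over Δt = 101 − 71.2 = 29.8 minutes, the level fell by a factor of 13.9/9.65 ≈ 1.4404.
n = log₂(1.4404) ≈ 0.52648 half-lives, so t½ = 29.8/0.52648 ≈ 56.602 minutes.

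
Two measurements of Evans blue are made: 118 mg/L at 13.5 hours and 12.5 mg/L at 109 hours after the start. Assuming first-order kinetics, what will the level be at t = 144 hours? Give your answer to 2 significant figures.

Over Δt = 109 − 13.5 = 95.5 hours, the level fell by a factor of 118/12.5 ≈ 9.44.
n = log₂(9.44) ≈ 3.2388 half-lives, so t½ = 95.5/3.2388 ≈ 29.486 hours.
From t = 109 to t = 144: 12.5 × (1/2)^((144−109)/29.486) ≈ 5.4902 mg/L.

5.5 mg/L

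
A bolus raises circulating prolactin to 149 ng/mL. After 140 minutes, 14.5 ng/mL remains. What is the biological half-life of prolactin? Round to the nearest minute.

A/A₀ = 14.5/149 ≈ 0.097315.
n = log₂(10.276) ≈ 3.3612 half-lives elapsed in 140 minutes.
t½ = 140/3.3612 ≈ 41.652 minutes.

42 minutes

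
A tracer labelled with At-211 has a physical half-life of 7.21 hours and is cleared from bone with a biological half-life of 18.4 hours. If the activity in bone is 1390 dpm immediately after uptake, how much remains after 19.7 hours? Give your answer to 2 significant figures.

1/t_eff = 1/t_phys + 1/t_biol = 1/7.21 + 1/18.4 = 0.19304 per hour.
t_eff = 7.21 × 18.4 / (7.21 + 18.4) ≈ 5.1802 hours.
Remaining = 1390 × (1/2)^(19.7/5.1802) = 1390 × (1/2)^3.803 ≈ 99.588 dpm.

100 dpm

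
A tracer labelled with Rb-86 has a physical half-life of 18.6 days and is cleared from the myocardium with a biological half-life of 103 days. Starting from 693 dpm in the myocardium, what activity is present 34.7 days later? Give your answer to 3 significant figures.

151 dpm

1/t_eff = 1/t_phys + 1/t_biol = 1/18.6 + 1/103 = 0.063472 per day.
t_eff = 18.6 × 103 / (18.6 + 103) ≈ 15.755 days.
Remaining = 693 × (1/2)^(34.7/15.755) = 693 × (1/2)^2.2025 ≈ 150.56 dpm.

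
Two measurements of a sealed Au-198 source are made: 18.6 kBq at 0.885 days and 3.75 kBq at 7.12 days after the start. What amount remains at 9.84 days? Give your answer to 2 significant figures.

Over Δt = 7.12 − 0.885 = 6.235 days, the level fell by a factor of 18.6/3.75 ≈ 4.96.
n = log₂(4.96) ≈ 2.3103 half-lives, so t½ = 6.235/2.3103 ≈ 2.6987 days.
From t = 7.12 to t = 9.84: 3.75 × (1/2)^((9.84−7.12)/2.6987) ≈ 1.8648 kBq.

1.9 kBq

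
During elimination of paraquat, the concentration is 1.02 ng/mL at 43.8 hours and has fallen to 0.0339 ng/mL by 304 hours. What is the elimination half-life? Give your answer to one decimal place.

Over Δt = 304 − 43.8 = 260.2 hours, the level fell by a factor of 1.02/0.0339 ≈ 30.088.
n = log₂(30.088) ≈ 4.9111 half-lives, so t½ = 260.2/4.9111 ≈ 52.982 hours.

53.0 hours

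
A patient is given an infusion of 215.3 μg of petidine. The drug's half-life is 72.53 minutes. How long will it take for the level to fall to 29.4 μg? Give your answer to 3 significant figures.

208 minutes

Fraction remaining = 29.4/215.3 ≈ 0.13655.
n = log₂(215.3/29.4) = ln(7.3231)/ln 2 ≈ 2.8725 half-lives.
t = n × t½ = 2.8725 × 72.53 ≈ 208.34 minutes.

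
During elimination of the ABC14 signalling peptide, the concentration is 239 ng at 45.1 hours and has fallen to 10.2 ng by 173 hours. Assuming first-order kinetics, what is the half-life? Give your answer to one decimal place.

Over Δt = 173 − 45.1 = 127.9 hours, the level fell by a factor of 239/10.2 ≈ 23.431.
n = log₂(23.431) ≈ 4.5504 half-lives, so t½ = 127.9/4.5504 ≈ 28.108 hours.

28.1 hours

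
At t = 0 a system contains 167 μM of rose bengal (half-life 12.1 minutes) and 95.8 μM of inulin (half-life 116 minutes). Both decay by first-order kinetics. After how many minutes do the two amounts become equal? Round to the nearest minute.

11 minutes

Set 167·(1/2)^(t/12.1) = 95.8·(1/2)^(t/116).
Taking log₂: log₂(167/95.8) = t·(1/12.1 − 1/116).
log₂(1.7432) = 0.80175; 1/12.1 − 1/116 = 0.074024.
t = 0.80175 / 0.074024 ≈ 10.831 minutes.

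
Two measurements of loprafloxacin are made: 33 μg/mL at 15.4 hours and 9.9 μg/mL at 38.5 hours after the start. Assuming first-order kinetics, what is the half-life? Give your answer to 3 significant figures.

13.3 hours

Over Δt = 38.5 − 15.4 = 23.1 hours, the level fell by a factor of 33/9.9 ≈ 3.3333.
n = log₂(3.3333) ≈ 1.737 half-lives, so t½ = 23.1/1.737 ≈ 13.299 hours.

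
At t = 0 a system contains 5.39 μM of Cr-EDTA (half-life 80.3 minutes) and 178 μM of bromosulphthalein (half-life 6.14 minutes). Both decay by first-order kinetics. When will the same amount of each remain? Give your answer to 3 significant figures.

33.5 minutes

Set 5.39·(1/2)^(t/80.3) = 178·(1/2)^(t/6.14).
Taking log₂: log₂(5.39/178) = t·(1/80.3 − 1/6.14).
log₂(0.030281) = -5.0454; 1/80.3 − 1/6.14 = -0.15041.
t = -5.0454 / -0.15041 ≈ 33.544 minutes.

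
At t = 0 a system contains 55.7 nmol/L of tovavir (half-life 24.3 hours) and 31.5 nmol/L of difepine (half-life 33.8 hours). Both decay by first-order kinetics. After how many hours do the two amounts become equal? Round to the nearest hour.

71 hours

Set 55.7·(1/2)^(t/24.3) = 31.5·(1/2)^(t/33.8).
Taking log₂: log₂(55.7/31.5) = t·(1/24.3 − 1/33.8).
log₂(1.7683) = 0.82233; 1/24.3 − 1/33.8 = 0.011566.
t = 0.82233 / 0.011566 ≈ 71.096 hours.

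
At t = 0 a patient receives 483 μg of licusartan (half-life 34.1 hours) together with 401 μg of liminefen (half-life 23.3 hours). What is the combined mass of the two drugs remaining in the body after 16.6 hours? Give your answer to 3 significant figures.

licusartan: 483 × (1/2)^(16.6/34.1) = 483 × (1/2)^0.4868 ≈ 344.67 μg.
liminefen: 401 × (1/2)^(16.6/23.3) = 401 × (1/2)^0.71245 ≈ 244.72 μg.
Total = 344.67 + 244.72 ≈ 589.39 μg.

589 μg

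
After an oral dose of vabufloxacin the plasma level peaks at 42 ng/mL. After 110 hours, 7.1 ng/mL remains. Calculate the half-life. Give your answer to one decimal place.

A/A₀ = 7.1/42 ≈ 0.16905.
n = log₂(5.9155) ≈ 2.5645 half-lives elapsed in 110 hours.
t½ = 110/2.5645 ≈ 42.893 hours.

42.9 hours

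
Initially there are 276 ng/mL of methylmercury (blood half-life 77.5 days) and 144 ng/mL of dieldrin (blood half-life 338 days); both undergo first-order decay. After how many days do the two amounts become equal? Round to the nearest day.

94 days

Set 276·(1/2)^(t/77.5) = 144·(1/2)^(t/338).
Taking log₂: log₂(276/144) = t·(1/77.5 − 1/338).
log₂(1.9167) = 0.9386; 1/77.5 − 1/338 = 0.0099446.
t = 0.9386 / 0.0099446 ≈ 94.382 days.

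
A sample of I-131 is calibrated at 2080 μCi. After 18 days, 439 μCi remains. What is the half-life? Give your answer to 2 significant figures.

8.0 days

A/A₀ = 439/2080 ≈ 0.21106.
n = log₂(4.738) ≈ 2.2443 half-lives elapsed in 18 days.
t½ = 18/2.2443 ≈ 8.0204 days.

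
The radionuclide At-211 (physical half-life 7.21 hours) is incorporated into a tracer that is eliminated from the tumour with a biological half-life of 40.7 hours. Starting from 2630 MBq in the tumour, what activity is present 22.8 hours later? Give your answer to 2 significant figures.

1/t_eff = 1/t_phys + 1/t_biol = 1/7.21 + 1/40.7 = 0.16327 per hour.
t_eff = 7.21 × 40.7 / (7.21 + 40.7) ≈ 6.125 hours.
Remaining = 2630 × (1/2)^(22.8/6.125) = 2630 × (1/2)^3.7225 ≈ 199.24 MBq.

200 MBq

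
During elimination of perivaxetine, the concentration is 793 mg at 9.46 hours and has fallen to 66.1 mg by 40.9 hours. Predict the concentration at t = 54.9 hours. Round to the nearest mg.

22 mg

Over Δt = 40.9 − 9.46 = 31.44 hours, the level fell by a factor of 793/66.1 ≈ 11.997.
n = log₂(11.997) ≈ 3.5846 half-lives, so t½ = 31.44/3.5846 ≈ 8.7709 hours.
From t = 40.9 to t = 54.9: 66.1 × (1/2)^((54.9−40.9)/8.7709) ≈ 21.862 mg.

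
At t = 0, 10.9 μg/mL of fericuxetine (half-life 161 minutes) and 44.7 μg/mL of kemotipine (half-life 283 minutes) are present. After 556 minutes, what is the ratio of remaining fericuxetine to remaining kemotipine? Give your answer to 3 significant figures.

0.0869

fericuxetine: 10.9 × (1/2)^(556/161) = 10.9 × (1/2)^3.4534 ≈ 0.99505 μg/mL.
kemotipine: 44.7 × (1/2)^(556/283) = 44.7 × (1/2)^1.9647 ≈ 11.452 μg/mL.
Ratio ≈ 0.99505 / 11.452 ≈ 0.086888.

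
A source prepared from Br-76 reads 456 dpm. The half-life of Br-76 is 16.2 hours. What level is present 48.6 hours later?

Elapsed time is 3 half-lives (48.6/16.2).
Each half-life halves the amount: 456 × (1/2)^3 = 456/8 = 57 dpm.

57 dpm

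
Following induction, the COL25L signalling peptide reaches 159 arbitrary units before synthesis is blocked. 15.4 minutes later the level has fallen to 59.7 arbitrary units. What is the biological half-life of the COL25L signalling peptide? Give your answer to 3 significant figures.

10.9 minutes

A/A₀ = 59.7/159 ≈ 0.37547.
n = log₂(2.6633) ≈ 1.4132 half-lives elapsed in 15.4 minutes.
t½ = 15.4/1.4132 ≈ 10.897 minutes.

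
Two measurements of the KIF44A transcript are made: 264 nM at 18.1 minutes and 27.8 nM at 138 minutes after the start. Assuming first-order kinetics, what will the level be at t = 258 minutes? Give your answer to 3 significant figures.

2.92 nM

Over Δt = 138 − 18.1 = 119.9 minutes, the level fell by a factor of 264/27.8 ≈ 9.4964.
n = log₂(9.4964) ≈ 3.2474 half-lives, so t½ = 119.9/3.2474 ≈ 36.922 minutes.
From t = 138 to t = 258: 27.8 × (1/2)^((258−138)/36.922) ≈ 2.9219 nM.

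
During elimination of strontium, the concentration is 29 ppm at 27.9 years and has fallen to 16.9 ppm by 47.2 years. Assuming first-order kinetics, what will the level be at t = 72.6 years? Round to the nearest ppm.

8 ppm

Over Δt = 47.2 − 27.9 = 19.3 years, the level fell by a factor of 29/16.9 ≈ 1.716.
n = log₂(1.716) ≈ 0.77903 half-lives, so t½ = 19.3/0.77903 ≈ 24.774 years.
From t = 47.2 to t = 72.6: 16.9 × (1/2)^((72.6−47.2)/24.774) ≈ 8.3034 ppm.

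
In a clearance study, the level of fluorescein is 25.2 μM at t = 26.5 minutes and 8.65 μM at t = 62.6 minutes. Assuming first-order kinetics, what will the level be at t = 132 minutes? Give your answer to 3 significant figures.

Over Δt = 62.6 − 26.5 = 36.1 minutes, the level fell by a factor of 25.2/8.65 ≈ 2.9133.
n = log₂(2.9133) ≈ 1.5427 half-lives, so t½ = 36.1/1.5427 ≈ 23.401 minutes.
From t = 62.6 to t = 132: 8.65 × (1/2)^((132−62.6)/23.401) ≈ 1.1073 μM.

1.11 μM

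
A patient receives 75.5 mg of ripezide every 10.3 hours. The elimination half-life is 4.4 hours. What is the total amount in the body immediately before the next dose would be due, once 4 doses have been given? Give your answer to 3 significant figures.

18.5 mg

The 4 doses were given 41.2, 30.9, 20.6, 10.3 hours ago.
Total = 75.5·(1/2)^(41.2/4.4) + 75.5·(1/2)^(30.9/4.4) + 75.5·(1/2)^(20.6/4.4) + 75.5·(1/2)^(10.3/4.4)
      = 0.11461 + 0.58062 + 2.9416 + 14.903 ≈ 18.539 mg.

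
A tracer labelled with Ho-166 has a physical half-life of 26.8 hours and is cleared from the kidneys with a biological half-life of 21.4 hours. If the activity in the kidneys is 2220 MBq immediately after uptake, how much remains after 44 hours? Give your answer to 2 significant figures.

170 MBq

1/t_eff = 1/t_phys + 1/t_biol = 1/26.8 + 1/21.4 = 0.084042 per hour.
t_eff = 26.8 × 21.4 / (26.8 + 21.4) ≈ 11.899 hours.
Remaining = 2220 × (1/2)^(44/11.899) = 2220 × (1/2)^3.6979 ≈ 171.07 MBq.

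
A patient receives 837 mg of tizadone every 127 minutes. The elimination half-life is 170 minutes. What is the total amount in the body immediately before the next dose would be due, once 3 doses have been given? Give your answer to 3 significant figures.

973 mg

The 3 doses were given 381, 254, 127 minutes ago.
Total = 837·(1/2)^(381/170) + 837·(1/2)^(254/170) + 837·(1/2)^(127/170)
      = 177.04 + 297.13 + 498.7 ≈ 972.87 mg.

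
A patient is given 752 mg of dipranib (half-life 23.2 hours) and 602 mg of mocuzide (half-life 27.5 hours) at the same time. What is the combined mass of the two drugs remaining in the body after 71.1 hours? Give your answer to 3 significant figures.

dipranib: 752 × (1/2)^(71.1/23.2) = 752 × (1/2)^3.0647 ≈ 89.88 mg.
mocuzide: 602 × (1/2)^(71.1/27.5) = 602 × (1/2)^2.5855 ≈ 100.3 mg.
Total = 89.88 + 100.3 ≈ 190.18 mg.

190 mg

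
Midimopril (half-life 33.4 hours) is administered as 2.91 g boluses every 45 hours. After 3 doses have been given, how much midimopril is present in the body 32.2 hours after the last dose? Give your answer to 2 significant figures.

The 3 doses were given 122.2, 77.2, 32.2 hours ago.
Total = 2.91·(1/2)^(122.2/33.4) + 2.91·(1/2)^(77.2/33.4) + 2.91·(1/2)^(32.2/33.4)
      = 0.23042 + 0.58627 + 1.4917 ≈ 2.3084 g.

2.3 g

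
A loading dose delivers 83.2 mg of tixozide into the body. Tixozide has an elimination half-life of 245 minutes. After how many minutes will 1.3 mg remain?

1470 minutes

1.3/83.2 = 1/64, so 6 half-lives have elapsed.
t = 6 × 245 = 1470 minutes.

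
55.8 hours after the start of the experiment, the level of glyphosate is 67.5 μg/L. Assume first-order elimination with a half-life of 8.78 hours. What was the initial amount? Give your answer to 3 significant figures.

Number of half-lives elapsed: n = 55.8/8.78 ≈ 6.3554.
A₀ = A × 2^n = 67.5 × 2^6.3554 = 67.5 × 81.875 ≈ 5526.6 μg/L.

5530 μg/L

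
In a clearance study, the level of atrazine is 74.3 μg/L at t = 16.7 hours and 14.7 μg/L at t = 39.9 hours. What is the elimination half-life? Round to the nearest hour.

10 hours

Over Δt = 39.9 − 16.7 = 23.2 hours, the level fell by a factor of 74.3/14.7 ≈ 5.0544.
n = log₂(5.0544) ≈ 2.3375 half-lives, so t½ = 23.2/2.3375 ≈ 9.9249 hours.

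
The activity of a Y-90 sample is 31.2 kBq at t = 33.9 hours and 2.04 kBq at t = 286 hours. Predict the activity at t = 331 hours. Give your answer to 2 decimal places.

Over Δt = 286 − 33.9 = 252.1 hours, the level fell by a factor of 31.2/2.04 ≈ 15.294.
n = log₂(15.294) ≈ 3.9349 half-lives, so t½ = 252.1/3.9349 ≈ 64.068 hours.
From t = 286 to t = 331: 2.04 × (1/2)^((331−286)/64.068) ≈ 1.2537 kBq.

1.25 kBq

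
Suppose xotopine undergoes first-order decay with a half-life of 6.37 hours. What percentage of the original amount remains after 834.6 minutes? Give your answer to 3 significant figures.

834.6 minutes = 13.91 hours.
n = 13.91/6.37 ≈ 2.1837 half-lives.
Fraction remaining = (1/2)^2.1837 ≈ 0.22011, i.e. 22.011%.

22.0%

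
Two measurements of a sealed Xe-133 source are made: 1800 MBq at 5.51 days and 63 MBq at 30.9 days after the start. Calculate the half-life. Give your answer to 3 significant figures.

Over Δt = 30.9 − 5.51 = 25.39 days, the level fell by a factor of 1800/63 ≈ 28.571.
n = log₂(28.571) ≈ 4.8365 half-lives, so t½ = 25.39/4.8365 ≈ 5.2497 days.

5.25 days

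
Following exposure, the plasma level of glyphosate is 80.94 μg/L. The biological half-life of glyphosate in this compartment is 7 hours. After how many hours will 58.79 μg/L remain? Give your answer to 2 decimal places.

Fraction remaining = 58.79/80.94 ≈ 0.72634.
n = log₂(80.94/58.79) = ln(1.3768)/ln 2 ≈ 0.46128 half-lives.
t = n × t½ = 0.46128 × 7 ≈ 3.229 hours.

3.23 hours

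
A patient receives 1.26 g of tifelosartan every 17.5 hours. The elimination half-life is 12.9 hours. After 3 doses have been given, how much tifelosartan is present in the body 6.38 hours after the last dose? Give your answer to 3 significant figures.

1.38 g

The 3 doses were given 41.38, 23.88, 6.38 hours ago.
Total = 1.26·(1/2)^(41.38/12.9) + 1.26·(1/2)^(23.88/12.9) + 1.26·(1/2)^(6.38/12.9)
      = 0.13638 + 0.34923 + 0.89431 ≈ 1.3799 g.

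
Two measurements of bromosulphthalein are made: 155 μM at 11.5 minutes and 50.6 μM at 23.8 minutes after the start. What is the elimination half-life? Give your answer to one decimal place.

Over Δt = 23.8 − 11.5 = 12.3 minutes, the level fell by a factor of 155/50.6 ≈ 3.0632.
n = log₂(3.0632) ≈ 1.6151 half-lives, so t½ = 12.3/1.6151 ≈ 7.6158 minutes.

7.6 minutes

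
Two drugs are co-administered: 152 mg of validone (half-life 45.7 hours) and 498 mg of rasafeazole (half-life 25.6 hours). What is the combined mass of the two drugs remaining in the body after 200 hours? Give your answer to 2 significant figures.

validone: 152 × (1/2)^(200/45.7) = 152 × (1/2)^4.3764 ≈ 7.3186 mg.
rasafeazole: 498 × (1/2)^(200/25.6) = 498 × (1/2)^7.8125 ≈ 2.2153 mg.
Total = 7.3186 + 2.2153 ≈ 9.5339 mg.

9.5 mg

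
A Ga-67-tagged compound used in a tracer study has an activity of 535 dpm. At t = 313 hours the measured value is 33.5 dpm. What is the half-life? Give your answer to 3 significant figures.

78.3 hours

A/A₀ = 33.5/535 ≈ 0.062617.
n = log₂(15.97) ≈ 3.9973 half-lives elapsed in 313 hours.
t½ = 313/3.9973 ≈ 78.303 hours.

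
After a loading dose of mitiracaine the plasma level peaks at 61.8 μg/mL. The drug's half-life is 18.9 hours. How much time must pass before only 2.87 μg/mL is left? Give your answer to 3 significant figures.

83.7 hours

Fraction remaining = 2.87/61.8 ≈ 0.04644.
n = log₂(61.8/2.87) = ln(21.533)/ln 2 ≈ 4.4285 half-lives.
t = n × t½ = 4.4285 × 18.9 ≈ 83.698 hours.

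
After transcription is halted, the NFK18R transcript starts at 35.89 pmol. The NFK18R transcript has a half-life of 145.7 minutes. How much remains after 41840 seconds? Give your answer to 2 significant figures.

Convert the elapsed time: 41840 seconds = 697.333 minutes.
Number of half-lives: n = 697.333/145.7 ≈ 4.7861.
Remaining = 35.89 × (1/2)^4.7861 = 35.89 × 0.036245 ≈ 1.3008 pmol.

1.3 pmol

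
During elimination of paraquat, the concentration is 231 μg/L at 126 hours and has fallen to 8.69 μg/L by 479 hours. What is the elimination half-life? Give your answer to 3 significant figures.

Over Δt = 479 − 126 = 353 hours, the level fell by a factor of 231/8.69 ≈ 26.582.
n = log₂(26.582) ≈ 4.7324 half-lives, so t½ = 353/4.7324 ≈ 74.592 hours.

74.6 hours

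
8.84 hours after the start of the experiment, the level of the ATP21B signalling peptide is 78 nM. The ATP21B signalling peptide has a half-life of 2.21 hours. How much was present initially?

1248 nM

Number of half-lives elapsed: n = 8.84/2.21 ≈ 4.
A₀ = A × 2^n = 78 × 2^4 = 78 × 16 ≈ 1248 nM.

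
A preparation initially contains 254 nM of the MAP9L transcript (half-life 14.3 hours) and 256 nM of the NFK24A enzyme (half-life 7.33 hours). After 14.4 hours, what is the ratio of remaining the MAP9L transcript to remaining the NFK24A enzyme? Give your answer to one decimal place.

1.9

MAP9L transcript: 254 × (1/2)^(14.4/14.3) = 254 × (1/2)^1.007 ≈ 126.39 nM.
NFK24A enzyme: 256 × (1/2)^(14.4/7.33) = 256 × (1/2)^1.9645 ≈ 65.593 nM.
Ratio ≈ 126.39 / 65.593 ≈ 1.9268.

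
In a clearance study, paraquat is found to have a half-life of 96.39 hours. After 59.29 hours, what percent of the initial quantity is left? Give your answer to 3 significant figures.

65.3%

n = 59.29/96.39 ≈ 0.61511 half-lives.
Fraction remaining = (1/2)^0.61511 ≈ 0.65288, i.e. 65.288%.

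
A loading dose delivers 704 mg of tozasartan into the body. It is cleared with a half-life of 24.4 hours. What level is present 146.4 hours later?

11 mg

Elapsed time is 6 half-lives (146.4/24.4).
Each half-life halves the amount: 704 × (1/2)^6 = 704/64 = 11 mg.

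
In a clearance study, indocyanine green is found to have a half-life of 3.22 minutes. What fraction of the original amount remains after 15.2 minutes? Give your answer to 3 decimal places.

0.038

n = 15.2/3.22 ≈ 4.7205 half-lives.
Fraction remaining = (1/2)^4.7205 ≈ 0.037931.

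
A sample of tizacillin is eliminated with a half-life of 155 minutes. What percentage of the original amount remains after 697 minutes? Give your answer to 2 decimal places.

4.43%

n = 697/155 ≈ 4.4968 half-lives.
Fraction remaining = (1/2)^4.4968 ≈ 0.044293, i.e. 4.4293%.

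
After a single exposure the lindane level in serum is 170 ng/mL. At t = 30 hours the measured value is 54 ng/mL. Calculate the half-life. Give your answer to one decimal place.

18.1 hours

A/A₀ = 54/170 ≈ 0.31765.
n = log₂(3.1481) ≈ 1.6545 half-lives elapsed in 30 hours.
t½ = 30/1.6545 ≈ 18.132 hours.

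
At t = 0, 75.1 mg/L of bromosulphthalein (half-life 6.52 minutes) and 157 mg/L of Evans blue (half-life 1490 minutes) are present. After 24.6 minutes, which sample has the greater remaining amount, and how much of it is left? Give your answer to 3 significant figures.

bromosulphthalein: 75.1 × (1/2)^3.773 ≈ 5.4935 mg/L.
Evans blue: 157 × (1/2)^0.01651 ≈ 155.21 mg/L.
Evans blue has more remaining, at ≈ 155.21 mg/L.

Evans blue, 155 mg/L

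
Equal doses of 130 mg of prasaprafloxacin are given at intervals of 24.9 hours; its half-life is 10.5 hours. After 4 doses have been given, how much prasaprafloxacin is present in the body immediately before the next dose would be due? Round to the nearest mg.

The 4 doses were given 99.6, 74.7, 49.8, 24.9 hours ago.
Total = 130·(1/2)^(99.6/10.5) + 130·(1/2)^(74.7/10.5) + 130·(1/2)^(49.8/10.5) + 130·(1/2)^(24.9/10.5)
      = 0.18133 + 0.93827 + 4.8551 + 25.123 ≈ 31.098 mg.

31 mg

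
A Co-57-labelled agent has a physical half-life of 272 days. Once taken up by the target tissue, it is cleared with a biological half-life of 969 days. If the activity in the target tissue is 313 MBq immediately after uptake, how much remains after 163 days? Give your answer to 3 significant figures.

184 MBq

1/t_eff = 1/t_phys + 1/t_biol = 1/272 + 1/969 = 0.0047085 per day.
t_eff = 272 × 969 / (272 + 969) ≈ 212.38 days.
Remaining = 313 × (1/2)^(163/212.38) = 313 × (1/2)^0.76748 ≈ 183.87 MBq.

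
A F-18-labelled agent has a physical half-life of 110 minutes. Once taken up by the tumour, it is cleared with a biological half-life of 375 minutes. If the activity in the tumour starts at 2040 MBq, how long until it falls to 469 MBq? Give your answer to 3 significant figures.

1/t_eff = 1/t_phys + 1/t_biol = 1/110 + 1/375 = 0.011758 per minute.
t_eff = 110 × 375 / (110 + 375) ≈ 85.052 minutes.
n = log₂(2040/469) ≈ 2.1209; t = 2.1209 × 85.052 ≈ 180.39 minutes.

180 minutes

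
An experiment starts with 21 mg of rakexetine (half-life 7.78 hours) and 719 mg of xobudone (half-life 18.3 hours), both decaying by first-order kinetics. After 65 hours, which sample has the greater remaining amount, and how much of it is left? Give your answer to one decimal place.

rakexetine: 21 × (1/2)^8.3548 ≈ 0.064149 mg.
xobudone: 719 × (1/2)^3.5519 ≈ 61.305 mg.
Xobudone has more remaining, at ≈ 61.305 mg.

xobudone, 61.3 mg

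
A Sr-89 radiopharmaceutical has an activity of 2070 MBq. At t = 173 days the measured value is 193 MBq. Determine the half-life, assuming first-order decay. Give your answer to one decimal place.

A/A₀ = 193/2070 ≈ 0.093237.
n = log₂(10.725) ≈ 3.423 half-lives elapsed in 173 days.
t½ = 173/3.423 ≈ 50.541 days.

50.5 days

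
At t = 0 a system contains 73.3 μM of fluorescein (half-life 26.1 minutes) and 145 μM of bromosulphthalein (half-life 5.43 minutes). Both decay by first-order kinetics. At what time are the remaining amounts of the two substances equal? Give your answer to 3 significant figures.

6.75 minutes

Set 73.3·(1/2)^(t/26.1) = 145·(1/2)^(t/5.43).
Taking log₂: log₂(73.3/145) = t·(1/26.1 − 1/5.43).
log₂(0.50552) = -0.98417; 1/26.1 − 1/5.43 = -0.14585.
t = -0.98417 / -0.14585 ≈ 6.7479 minutes.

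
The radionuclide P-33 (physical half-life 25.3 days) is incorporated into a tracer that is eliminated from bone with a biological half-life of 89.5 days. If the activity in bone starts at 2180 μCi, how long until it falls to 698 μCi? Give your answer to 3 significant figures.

32.4 days

1/t_eff = 1/t_phys + 1/t_biol = 1/25.3 + 1/89.5 = 0.050699 per day.
t_eff = 25.3 × 89.5 / (25.3 + 89.5) ≈ 19.724 days.
n = log₂(2180/698) ≈ 1.643; t = 1.643 × 19.724 ≈ 32.408 days.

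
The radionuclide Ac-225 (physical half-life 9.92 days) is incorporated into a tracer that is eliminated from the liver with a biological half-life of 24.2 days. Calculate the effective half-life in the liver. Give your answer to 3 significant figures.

1/t_eff = 1/t_phys + 1/t_biol = 1/9.92 + 1/24.2 = 0.14213 per day.
t_eff = 9.92 × 24.2 / (9.92 + 24.2) ≈ 7.0359 days.

7.04 days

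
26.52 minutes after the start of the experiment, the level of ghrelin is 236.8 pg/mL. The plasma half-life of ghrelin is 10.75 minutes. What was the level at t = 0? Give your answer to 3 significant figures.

Number of half-lives elapsed: n = 26.52/10.75 ≈ 2.467.
A₀ = A × 2^n = 236.8 × 2^2.467 = 236.8 × 5.5288 ≈ 1309.2 pg/mL.

1310 pg/mL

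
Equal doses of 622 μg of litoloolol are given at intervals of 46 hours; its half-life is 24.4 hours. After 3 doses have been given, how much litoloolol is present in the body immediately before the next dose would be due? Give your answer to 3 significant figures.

The 3 doses were given 138, 92, 46 hours ago.
Total = 622·(1/2)^(138/24.4) + 622·(1/2)^(92/24.4) + 622·(1/2)^(46/24.4)
      = 12.338 + 45.578 + 168.37 ≈ 226.29 μg.

226 μg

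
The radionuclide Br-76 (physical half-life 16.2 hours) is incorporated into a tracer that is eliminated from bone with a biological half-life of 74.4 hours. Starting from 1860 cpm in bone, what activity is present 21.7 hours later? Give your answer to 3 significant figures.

1/t_eff = 1/t_phys + 1/t_biol = 1/16.2 + 1/74.4 = 0.075169 per hour.
t_eff = 16.2 × 74.4 / (16.2 + 74.4) ≈ 13.303 hours.
Remaining = 1860 × (1/2)^(21.7/13.303) = 1860 × (1/2)^1.6312 ≈ 600.46 cpm.

600 cpm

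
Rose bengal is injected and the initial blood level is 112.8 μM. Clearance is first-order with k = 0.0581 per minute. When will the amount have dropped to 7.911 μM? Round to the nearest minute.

t½ = ln 2 / k = 0.69315 / 0.0581 ≈ 11.93 minutes.
Fraction remaining = 7.911/112.8 ≈ 0.070133.
n = log₂(112.8/7.911) = ln(14.259)/ln 2 ≈ 3.8338 half-lives.
t = n × t½ = 3.8338 × 11.93 ≈ 45.738 minutes.

46 minutes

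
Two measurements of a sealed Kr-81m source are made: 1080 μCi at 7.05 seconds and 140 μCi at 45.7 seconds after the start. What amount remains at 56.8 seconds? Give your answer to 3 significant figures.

Over Δt = 45.7 − 7.05 = 38.65 seconds, the level fell by a factor of 1080/140 ≈ 7.7143.
n = log₂(7.7143) ≈ 2.9475 half-lives, so t½ = 38.65/2.9475 ≈ 13.113 seconds.
From t = 45.7 to t = 56.8: 140 × (1/2)^((56.8−45.7)/13.113) ≈ 77.858 μCi.

77.9 μCi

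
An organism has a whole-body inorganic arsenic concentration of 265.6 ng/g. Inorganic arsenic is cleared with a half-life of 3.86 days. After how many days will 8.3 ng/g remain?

19.3 days

8.3/265.6 = 1/32, so 5 half-lives have elapsed.
t = 5 × 3.86 = 19.3 days.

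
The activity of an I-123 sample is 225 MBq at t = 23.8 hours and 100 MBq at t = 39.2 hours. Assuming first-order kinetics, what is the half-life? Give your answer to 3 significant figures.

Over Δt = 39.2 − 23.8 = 15.4 hours, the level fell by a factor of 225/100 ≈ 2.25.
n = log₂(2.25) ≈ 1.1699 half-lives, so t½ = 15.4/1.1699 ≈ 13.163 hours.

13.2 hours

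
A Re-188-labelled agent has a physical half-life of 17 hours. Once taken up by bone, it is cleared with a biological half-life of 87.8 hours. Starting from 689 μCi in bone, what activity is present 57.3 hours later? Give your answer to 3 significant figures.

1/t_eff = 1/t_phys + 1/t_biol = 1/17 + 1/87.8 = 0.070213 per hour.
t_eff = 17 × 87.8 / (17 + 87.8) ≈ 14.242 hours.
Remaining = 689 × (1/2)^(57.3/14.242) = 689 × (1/2)^4.0232 ≈ 42.375 μCi.

42.4 μCi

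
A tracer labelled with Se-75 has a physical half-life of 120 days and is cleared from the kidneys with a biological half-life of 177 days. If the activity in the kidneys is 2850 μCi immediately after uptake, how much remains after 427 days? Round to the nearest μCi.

1/t_eff = 1/t_phys + 1/t_biol = 1/120 + 1/177 = 0.013983 per day.
t_eff = 120 × 177 / (120 + 177) ≈ 71.515 days.
Remaining = 2850 × (1/2)^(427/71.515) = 2850 × (1/2)^5.9708 ≈ 45.443 μCi.

45 μCi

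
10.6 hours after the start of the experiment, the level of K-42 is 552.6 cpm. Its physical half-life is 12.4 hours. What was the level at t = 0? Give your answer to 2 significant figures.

1000 cpm

Number of half-lives elapsed: n = 10.6/12.4 ≈ 0.85484.
A₀ = A × 2^n = 552.6 × 2^0.85484 = 552.6 × 1.8086 ≈ 999.41 cpm.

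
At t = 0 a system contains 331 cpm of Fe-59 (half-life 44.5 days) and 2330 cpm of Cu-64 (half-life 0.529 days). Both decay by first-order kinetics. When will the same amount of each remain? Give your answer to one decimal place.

Set 331·(1/2)^(t/44.5) = 2330·(1/2)^(t/0.529).
Taking log₂: log₂(331/2330) = t·(1/44.5 − 1/0.529).
log₂(0.14206) = -2.8154; 1/44.5 − 1/0.529 = -1.8679.
t = -2.8154 / -1.8679 ≈ 1.5073 days.

1.5 days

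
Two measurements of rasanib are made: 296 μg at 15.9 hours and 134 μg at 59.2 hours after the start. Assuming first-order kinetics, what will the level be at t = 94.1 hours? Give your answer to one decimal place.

Over Δt = 59.2 − 15.9 = 43.3 hours, the level fell by a factor of 296/134 ≈ 2.209.
n = log₂(2.209) ≈ 1.1434 half-lives, so t½ = 43.3/1.1434 ≈ 37.871 hours.
From t = 59.2 to t = 94.1: 134 × (1/2)^((94.1−59.2)/37.871) ≈ 70.744 μg.

70.7 μg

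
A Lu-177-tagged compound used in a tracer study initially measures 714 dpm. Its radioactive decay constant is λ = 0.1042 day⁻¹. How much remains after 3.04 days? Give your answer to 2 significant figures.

t½ = ln 2 / λ = 0.69315 / 0.1042 ≈ 6.6521 days.
Number of half-lives: n = 3.04/6.6521 ≈ 0.457.
Remaining = 714 × (1/2)^0.457 = 714 × 0.7285 ≈ 520.15 dpm.

520 dpm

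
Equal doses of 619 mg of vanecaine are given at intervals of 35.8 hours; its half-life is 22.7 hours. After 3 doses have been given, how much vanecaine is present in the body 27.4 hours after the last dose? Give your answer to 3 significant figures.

The 3 doses were given 99, 63.2, 27.4 hours ago.
Total = 619·(1/2)^(99/22.7) + 619·(1/2)^(63.2/22.7) + 619·(1/2)^(27.4/22.7)
      = 30.118 + 89.863 + 268.12 ≈ 388.1 mg.

388 mg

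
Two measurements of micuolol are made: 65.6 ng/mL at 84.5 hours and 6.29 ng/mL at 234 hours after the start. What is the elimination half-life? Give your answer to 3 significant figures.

Over Δt = 234 − 84.5 = 149.5 hours, the level fell by a factor of 65.6/6.29 ≈ 10.429.
n = log₂(10.429) ≈ 3.3826 half-lives, so t½ = 149.5/3.3826 ≈ 44.197 hours.

44.2 hours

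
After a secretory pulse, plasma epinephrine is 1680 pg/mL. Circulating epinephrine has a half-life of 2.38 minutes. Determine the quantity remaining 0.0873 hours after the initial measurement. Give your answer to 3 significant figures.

Convert the elapsed time: 0.0873 hours = 5.238 minutes.
Number of half-lives: n = 5.238/2.38 ≈ 2.2008.
Remaining = 1680 × (1/2)^2.2008 = 1680 × 0.21751 ≈ 365.42 pg/mL.

365 pg/mL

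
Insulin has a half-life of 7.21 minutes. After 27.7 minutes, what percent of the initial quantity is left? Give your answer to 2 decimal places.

6.97%

n = 27.7/7.21 ≈ 3.8419 half-lives.
Fraction remaining = (1/2)^3.8419 ≈ 0.069739, i.e. 6.9739%.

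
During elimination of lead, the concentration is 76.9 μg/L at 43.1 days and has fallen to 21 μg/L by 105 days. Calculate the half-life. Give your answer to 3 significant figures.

33.1 days

Over Δt = 105 − 43.1 = 61.9 days, the level fell by a factor of 76.9/21 ≈ 3.6619.
n = log₂(3.6619) ≈ 1.8726 half-lives, so t½ = 61.9/1.8726 ≈ 33.056 days.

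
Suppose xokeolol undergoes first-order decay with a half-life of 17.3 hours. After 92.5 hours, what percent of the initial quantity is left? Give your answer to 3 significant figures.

2.46%

n = 92.5/17.3 ≈ 5.3468 half-lives.
Fraction remaining = (1/2)^5.3468 ≈ 0.024572, i.e. 2.4572%.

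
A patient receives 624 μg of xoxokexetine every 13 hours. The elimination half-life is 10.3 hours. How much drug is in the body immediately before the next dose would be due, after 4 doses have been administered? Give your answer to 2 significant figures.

430 μg

The 4 doses were given 52, 39, 26, 13 hours ago.
Total = 624·(1/2)^(52/10.3) + 624·(1/2)^(39/10.3) + 624·(1/2)^(26/10.3) + 624·(1/2)^(13/10.3)
      = 18.855 + 45.223 + 108.47 + 260.16 ≈ 432.71 μg.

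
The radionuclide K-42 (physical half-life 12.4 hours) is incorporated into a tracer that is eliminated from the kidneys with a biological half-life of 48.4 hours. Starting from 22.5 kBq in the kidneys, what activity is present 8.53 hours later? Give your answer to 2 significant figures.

1/t_eff = 1/t_phys + 1/t_biol = 1/12.4 + 1/48.4 = 0.10131 per hour.
t_eff = 12.4 × 48.4 / (12.4 + 48.4) ≈ 9.8711 hours.
Remaining = 22.5 × (1/2)^(8.53/9.8711) = 22.5 × (1/2)^0.86414 ≈ 12.361 kBq.

12 kBq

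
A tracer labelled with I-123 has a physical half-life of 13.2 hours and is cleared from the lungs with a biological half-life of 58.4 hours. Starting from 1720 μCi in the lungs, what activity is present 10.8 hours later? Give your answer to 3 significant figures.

858 μCi

1/t_eff = 1/t_phys + 1/t_biol = 1/13.2 + 1/58.4 = 0.092881 per hour.
t_eff = 13.2 × 58.4 / (13.2 + 58.4) ≈ 10.766 hours.
Remaining = 1720 × (1/2)^(10.8/10.766) = 1720 × (1/2)^1.0031 ≈ 858.15 μCi.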